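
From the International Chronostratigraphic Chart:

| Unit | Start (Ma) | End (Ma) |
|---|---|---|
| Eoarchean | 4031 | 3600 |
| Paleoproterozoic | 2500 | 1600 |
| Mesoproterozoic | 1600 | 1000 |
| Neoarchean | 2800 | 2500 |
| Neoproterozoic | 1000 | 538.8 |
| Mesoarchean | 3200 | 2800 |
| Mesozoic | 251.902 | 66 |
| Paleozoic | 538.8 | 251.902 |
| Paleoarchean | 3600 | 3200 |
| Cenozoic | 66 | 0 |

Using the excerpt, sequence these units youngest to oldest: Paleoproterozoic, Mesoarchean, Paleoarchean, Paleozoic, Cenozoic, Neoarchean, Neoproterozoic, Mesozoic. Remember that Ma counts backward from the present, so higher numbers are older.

Cenozoic, then Mesozoic, then Paleozoic, then Neoproterozoic, then Paleoproterozoic, then Neoarchean, then Mesoarchean, then Paleoarchean

Read off each span (Ma): Paleoproterozoic 2500–1600; Mesoarchean 3200–2800; Paleoarchean 3600–3200; Paleozoic 538.8–251.902; Cenozoic 66–0; Neoarchean 2800–2500; Neoproterozoic 1000–538.8; Mesozoic 251.902–66.
Larger Ma is older, so oldest→youngest is Paleoarchean, Mesoarchean, Neoarchean, Paleoproterozoic, Neoproterozoic, Paleozoic, Mesozoic, Cenozoic; reverse it for youngest→oldest.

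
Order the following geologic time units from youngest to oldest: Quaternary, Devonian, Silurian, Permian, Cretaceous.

Era membership (oldest first within each) — Paleozoic: Silurian, Devonian, Permian; Mesozoic: Cretaceous; Cenozoic: Quaternary. Paleozoic precedes Mesozoic, which precedes Cenozoic. Concatenating the groups in that era order and then reversing gives youngest to oldest.

Quaternary → Cretaceous → Permian → Devonian → Silurian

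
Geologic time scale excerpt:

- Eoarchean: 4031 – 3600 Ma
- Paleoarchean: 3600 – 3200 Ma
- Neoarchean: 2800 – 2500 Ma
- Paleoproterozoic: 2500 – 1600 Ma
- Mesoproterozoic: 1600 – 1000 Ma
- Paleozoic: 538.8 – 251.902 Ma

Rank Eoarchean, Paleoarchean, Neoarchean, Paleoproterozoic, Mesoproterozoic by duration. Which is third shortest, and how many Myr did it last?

Eoarchean, 431 million years

Start − end for each: Eoarchean 4031 − 3600 = 431; Paleoarchean 3600 − 3200 = 400; Neoarchean 2800 − 2500 = 300; Paleoproterozoic 2500 − 1600 = 900; Mesoproterozoic 1600 − 1000 = 600.
Ranking these from shortest: Neoarchean < Paleoarchean < Eoarchean < Mesoproterozoic < Paleoproterozoic.
Position 3 in that ranking is Eoarchean, which lasted 431 Myr.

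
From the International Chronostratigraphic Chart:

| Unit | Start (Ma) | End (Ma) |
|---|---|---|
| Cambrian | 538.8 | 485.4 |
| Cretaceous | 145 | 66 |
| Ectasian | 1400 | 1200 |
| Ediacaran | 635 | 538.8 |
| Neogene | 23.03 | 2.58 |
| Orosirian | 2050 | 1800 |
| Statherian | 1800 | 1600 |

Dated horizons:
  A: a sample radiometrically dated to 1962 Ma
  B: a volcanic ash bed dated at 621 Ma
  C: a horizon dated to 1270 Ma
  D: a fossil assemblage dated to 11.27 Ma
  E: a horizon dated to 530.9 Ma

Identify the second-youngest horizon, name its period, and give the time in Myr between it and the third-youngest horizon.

E, in the Cambrian; 90.1 million years to B

Smaller Ma means younger, so youngest first: D 11.27 < E 530.9 < B 621 < C 1270 < A 1962.
Counting 2 along gives E (530.9 Ma); the excerpt puts that inside the Cambrian, 538.8–485.4 Ma.
Next in line is B (621 Ma), and 621 − 530.9 = 90.1 Myr.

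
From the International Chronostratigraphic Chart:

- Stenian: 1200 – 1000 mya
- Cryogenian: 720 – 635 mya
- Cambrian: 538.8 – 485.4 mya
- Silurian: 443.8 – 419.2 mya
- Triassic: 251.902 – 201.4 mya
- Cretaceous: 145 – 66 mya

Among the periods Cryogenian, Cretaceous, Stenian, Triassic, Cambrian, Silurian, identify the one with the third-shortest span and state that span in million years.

Cambrian, 53.4 million years

Durations: Cryogenian 85; Cretaceous 79; Stenian 200; Triassic 50.502; Cambrian 53.4; Silurian 24.6 Myr.
Sorted shortest-first: Silurian (24.6), Triassic (50.502), Cambrian (53.4), Cretaceous (79), Cryogenian (85), Stenian (200).
The third shortest is Cambrian at 53.4 Myr.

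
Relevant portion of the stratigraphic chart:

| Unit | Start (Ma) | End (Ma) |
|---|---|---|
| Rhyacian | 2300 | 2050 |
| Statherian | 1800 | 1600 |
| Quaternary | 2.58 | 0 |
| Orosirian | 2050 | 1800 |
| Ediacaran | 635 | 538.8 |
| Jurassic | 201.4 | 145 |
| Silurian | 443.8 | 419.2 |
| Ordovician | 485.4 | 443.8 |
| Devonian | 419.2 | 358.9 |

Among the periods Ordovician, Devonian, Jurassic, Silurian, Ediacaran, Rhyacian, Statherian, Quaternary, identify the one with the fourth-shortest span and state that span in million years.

Jurassic, 56.4 million years

Start − end for each: Ordovician 485.4 − 443.8 = 41.6; Devonian 419.2 − 358.9 = 60.3; Jurassic 201.4 − 145 = 56.4; Silurian 443.8 − 419.2 = 24.6; Ediacaran 635 − 538.8 = 96.2; Rhyacian 2300 − 2050 = 250; Statherian 1800 − 1600 = 200; Quaternary 2.58 − 0 = 2.58.
Ranking these from shortest: Quaternary < Silurian < Ordovician < Jurassic < Devonian < Ediacaran < Statherian < Rhyacian.
Position 4 in that ranking is Jurassic, which lasted 56.4 Myr.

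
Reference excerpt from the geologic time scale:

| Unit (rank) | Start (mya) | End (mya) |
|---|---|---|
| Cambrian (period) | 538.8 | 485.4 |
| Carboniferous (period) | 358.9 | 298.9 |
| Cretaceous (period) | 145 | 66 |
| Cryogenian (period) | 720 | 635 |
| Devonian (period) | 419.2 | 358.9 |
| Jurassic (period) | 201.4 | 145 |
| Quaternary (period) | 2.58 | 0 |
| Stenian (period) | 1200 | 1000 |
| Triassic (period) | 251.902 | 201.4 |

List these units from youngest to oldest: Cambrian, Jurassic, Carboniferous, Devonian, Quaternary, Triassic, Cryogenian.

The oldest of these is Cryogenian (starts 720 Ma) and the youngest is Quaternary (ends 0 Ma).
In between, by decreasing start age: Cambrian (538.8), Devonian (419.2), Carboniferous (358.9), Triassic (251.902), Jurassic (201.4).
Listing youngest first means reversing that sequence.

Quaternary, Jurassic, Triassic, Carboniferous, Devonian, Cambrian, Cryogenian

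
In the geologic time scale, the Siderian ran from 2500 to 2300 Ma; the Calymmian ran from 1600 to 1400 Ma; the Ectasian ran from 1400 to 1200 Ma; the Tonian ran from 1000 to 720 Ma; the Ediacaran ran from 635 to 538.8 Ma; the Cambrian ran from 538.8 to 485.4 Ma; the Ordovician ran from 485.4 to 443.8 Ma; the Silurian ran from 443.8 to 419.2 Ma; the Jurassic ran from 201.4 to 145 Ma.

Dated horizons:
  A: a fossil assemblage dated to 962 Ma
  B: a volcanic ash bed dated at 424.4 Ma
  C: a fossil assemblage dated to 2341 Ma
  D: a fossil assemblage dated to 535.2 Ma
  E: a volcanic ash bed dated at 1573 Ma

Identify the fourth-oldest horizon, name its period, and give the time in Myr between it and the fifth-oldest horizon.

D, in the Cambrian; 110.8 million years to B

Sorted oldest-first by Ma: C (2341), E (1573), A (962), D (535.2), B (424.4).
The fourth oldest is D at 535.2 Ma, which lies in 538.8–485.4 Ma: the Cambrian.
The fifth oldest is B at 424.4 Ma; separation = |535.2 − 424.4| = 110.8 Myr.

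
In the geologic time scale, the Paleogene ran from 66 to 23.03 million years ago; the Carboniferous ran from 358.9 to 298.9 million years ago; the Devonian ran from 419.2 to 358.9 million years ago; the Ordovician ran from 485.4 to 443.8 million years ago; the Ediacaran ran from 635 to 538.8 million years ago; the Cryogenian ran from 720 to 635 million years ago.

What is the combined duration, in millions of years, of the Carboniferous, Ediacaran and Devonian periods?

Each duration: Carboniferous = 60; Ediacaran = 96.2; Devonian = 60.3.
Sum: 60 + 96.2 + 60.3 = 216.5 Myr.

216.5 million years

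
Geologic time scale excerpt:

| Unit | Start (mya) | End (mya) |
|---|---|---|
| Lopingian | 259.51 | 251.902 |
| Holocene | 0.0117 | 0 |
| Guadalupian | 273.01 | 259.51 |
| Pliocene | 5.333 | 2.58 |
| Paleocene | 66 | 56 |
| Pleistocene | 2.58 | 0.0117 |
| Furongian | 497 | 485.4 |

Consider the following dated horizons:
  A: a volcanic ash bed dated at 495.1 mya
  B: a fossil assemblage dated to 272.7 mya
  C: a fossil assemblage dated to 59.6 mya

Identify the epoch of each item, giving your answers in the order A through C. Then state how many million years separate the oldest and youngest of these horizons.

Match each age against the start–end ranges in the excerpt: A = 495.1 Ma → Furongian (497–485.4); B = 272.7 Ma → Guadalupian (273.01–259.51); C = 59.6 Ma → Paleocene (66–56).
The largest age is 495.1 Ma and the smallest is 59.6 Ma; their difference is 435.5 Myr.

A — Furongian; B — Guadalupian; C — Paleocene; span 435.5 million years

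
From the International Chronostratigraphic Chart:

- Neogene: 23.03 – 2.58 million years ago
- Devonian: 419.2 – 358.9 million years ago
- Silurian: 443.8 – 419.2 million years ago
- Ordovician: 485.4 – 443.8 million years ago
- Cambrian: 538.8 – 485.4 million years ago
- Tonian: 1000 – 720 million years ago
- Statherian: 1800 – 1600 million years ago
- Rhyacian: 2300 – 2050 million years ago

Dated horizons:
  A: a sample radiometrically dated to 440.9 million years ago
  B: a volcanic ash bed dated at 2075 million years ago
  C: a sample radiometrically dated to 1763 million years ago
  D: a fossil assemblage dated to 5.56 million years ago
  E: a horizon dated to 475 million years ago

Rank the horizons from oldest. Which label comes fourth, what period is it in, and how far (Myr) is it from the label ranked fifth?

A, in the Silurian; 435.34 million years to D

Sorted oldest-first by Ma: B (2075), C (1763), E (475), A (440.9), D (5.56).
The fourth oldest is A at 440.9 Ma, which lies in 443.8–419.2 Ma: the Silurian.
The fifth oldest is D at 5.56 Ma; separation = |440.9 − 5.56| = 435.34 Myr.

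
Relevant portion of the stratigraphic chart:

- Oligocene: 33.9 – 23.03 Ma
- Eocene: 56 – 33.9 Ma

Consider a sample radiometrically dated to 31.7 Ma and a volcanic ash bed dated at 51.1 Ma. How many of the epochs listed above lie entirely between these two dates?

Checking each listed span, none has both start < 51.1 Ma and end > 31.7 Ma — every epoch straddles one of the two dates or lies outside them — so the count is 0.

0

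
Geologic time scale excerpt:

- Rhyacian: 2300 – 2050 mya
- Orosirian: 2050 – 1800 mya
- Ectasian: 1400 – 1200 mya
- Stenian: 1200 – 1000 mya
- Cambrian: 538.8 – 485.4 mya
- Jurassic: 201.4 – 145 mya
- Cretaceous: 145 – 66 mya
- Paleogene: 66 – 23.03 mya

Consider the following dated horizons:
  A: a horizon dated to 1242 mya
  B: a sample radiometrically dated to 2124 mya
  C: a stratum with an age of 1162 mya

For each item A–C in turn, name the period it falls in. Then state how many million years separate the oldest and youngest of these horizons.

A: 1242 Ma lies in 1400–1200 Ma, so Ectasian.
B: 2124 Ma lies in 2300–2050 Ma, so Rhyacian.
C: 1162 Ma lies in 1200–1000 Ma, so Stenian.
Oldest = 2124 Ma, youngest = 1162 Ma → span 962 Myr.

A — Ectasian; B — Rhyacian; C — Stenian; span 962 million years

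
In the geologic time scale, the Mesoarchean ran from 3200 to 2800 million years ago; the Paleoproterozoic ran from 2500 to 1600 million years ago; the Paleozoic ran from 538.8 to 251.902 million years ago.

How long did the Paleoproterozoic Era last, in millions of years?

2500 − 1600 = 900 million years.

900 million years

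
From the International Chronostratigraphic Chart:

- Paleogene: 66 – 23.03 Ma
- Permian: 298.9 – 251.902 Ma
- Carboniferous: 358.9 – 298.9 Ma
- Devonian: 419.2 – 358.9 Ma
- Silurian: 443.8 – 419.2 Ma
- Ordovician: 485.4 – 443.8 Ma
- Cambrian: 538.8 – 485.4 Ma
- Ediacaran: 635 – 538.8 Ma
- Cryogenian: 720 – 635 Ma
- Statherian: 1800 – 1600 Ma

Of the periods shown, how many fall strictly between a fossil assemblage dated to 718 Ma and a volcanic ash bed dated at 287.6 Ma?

6

718 Ma sits inside the Cryogenian (720–635) and 287.6 Ma inside the Permian (298.9–251.902); neither of those is wholly between the two dates.
The listed periods lying completely between them are Ediacaran, Cambrian, Ordovician, Silurian, Devonian, Carboniferous — 6 in all.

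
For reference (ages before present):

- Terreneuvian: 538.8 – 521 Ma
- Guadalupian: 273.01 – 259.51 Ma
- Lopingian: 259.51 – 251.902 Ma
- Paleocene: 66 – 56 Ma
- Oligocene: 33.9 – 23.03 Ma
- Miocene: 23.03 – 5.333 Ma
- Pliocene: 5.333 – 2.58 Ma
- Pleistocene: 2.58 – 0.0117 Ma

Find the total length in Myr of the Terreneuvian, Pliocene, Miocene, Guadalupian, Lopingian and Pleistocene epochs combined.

Each duration: Terreneuvian = 17.8; Pliocene = 2.753; Miocene = 17.697; Guadalupian = 13.5; Lopingian = 7.608; Pleistocene = 2.5683.
Sum: 17.8 + 2.753 + 17.697 + 13.5 + 7.608 + 2.5683 = 61.9263 Myr.

61.9263 million years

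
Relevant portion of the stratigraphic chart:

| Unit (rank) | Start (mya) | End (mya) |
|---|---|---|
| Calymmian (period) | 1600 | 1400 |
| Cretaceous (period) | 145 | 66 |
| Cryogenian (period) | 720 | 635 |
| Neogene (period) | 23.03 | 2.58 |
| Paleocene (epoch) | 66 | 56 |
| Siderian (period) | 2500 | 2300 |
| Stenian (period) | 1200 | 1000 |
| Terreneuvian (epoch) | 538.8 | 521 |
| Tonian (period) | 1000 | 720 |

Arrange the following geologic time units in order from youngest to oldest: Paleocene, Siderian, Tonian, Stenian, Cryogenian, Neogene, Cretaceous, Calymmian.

Neogene, then Paleocene, then Cretaceous, then Cryogenian, then Tonian, then Stenian, then Calymmian, then Siderian

The oldest of these is Siderian (starts 2500 Ma) and the youngest is Neogene (ends 2.58 Ma).
In between, by decreasing start age: Calymmian (1600), Stenian (1200), Tonian (1000), Cryogenian (720), Cretaceous (145), Paleocene (66).
Listing youngest first means reversing that sequence.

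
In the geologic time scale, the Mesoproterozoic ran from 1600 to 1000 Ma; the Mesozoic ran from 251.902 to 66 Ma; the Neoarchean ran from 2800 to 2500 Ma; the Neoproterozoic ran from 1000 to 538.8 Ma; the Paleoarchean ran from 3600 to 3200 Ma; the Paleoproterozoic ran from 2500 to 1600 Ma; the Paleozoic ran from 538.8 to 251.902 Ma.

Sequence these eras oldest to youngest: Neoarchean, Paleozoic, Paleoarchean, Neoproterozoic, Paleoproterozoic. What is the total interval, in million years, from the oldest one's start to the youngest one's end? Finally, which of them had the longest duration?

Start ages (Ma): Paleoarchean 3600, Neoarchean 2800, Paleoproterozoic 2500, Neoproterozoic 1000, Paleozoic 538.8.
Ordered oldest to youngest: Paleoarchean, Neoarchean, Paleoproterozoic, Neoproterozoic, Paleozoic.
Span = 3600 − 251.902 = 3348.098 Myr.
Durations: Paleoproterozoic 900, Neoproterozoic 461.2, Paleozoic 286.898, Neoarchean 300, Paleoarchean 400 → longest is Paleoproterozoic (900 Myr).

Paleoarchean → Neoarchean → Paleoproterozoic → Neoproterozoic → Paleozoic; total span 3348.098 Myr; longest is Paleoproterozoic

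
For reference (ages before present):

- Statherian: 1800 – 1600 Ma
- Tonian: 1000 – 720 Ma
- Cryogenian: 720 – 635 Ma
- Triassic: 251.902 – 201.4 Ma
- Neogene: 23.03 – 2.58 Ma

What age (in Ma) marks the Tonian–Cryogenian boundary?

720 Ma

The Tonian ends and the Cryogenian begins at 720 Ma.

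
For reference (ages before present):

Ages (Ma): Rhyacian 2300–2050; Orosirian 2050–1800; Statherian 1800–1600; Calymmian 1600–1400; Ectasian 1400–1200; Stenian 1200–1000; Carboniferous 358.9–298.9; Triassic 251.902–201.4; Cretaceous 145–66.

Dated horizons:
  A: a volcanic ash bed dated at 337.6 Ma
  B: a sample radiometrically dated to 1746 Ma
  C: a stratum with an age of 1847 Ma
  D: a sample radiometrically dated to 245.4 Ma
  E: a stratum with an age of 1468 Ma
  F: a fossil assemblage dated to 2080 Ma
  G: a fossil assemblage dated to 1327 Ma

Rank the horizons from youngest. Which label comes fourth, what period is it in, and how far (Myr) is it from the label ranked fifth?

E, in the Calymmian; 278 million years to B

Sorted youngest-first by Ma: D (245.4), A (337.6), G (1327), E (1468), B (1746), C (1847), F (2080).
The fourth youngest is E at 1468 Ma, which lies in 1600–1400 Ma: the Calymmian.
The fifth youngest is B at 1746 Ma; separation = |1468 − 1746| = 278 Myr.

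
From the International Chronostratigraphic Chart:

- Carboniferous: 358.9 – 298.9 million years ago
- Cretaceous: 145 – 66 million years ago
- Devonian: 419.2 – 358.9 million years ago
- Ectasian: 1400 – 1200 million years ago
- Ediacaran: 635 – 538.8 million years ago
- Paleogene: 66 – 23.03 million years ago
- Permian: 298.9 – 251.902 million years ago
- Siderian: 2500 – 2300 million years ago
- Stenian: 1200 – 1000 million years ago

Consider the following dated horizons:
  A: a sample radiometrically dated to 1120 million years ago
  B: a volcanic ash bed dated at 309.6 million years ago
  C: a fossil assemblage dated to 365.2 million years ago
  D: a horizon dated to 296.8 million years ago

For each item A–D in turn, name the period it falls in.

Match each age against the start–end ranges in the excerpt: A = 1120 Ma → Stenian (1200–1000); B = 309.6 Ma → Carboniferous (358.9–298.9); C = 365.2 Ma → Devonian (419.2–358.9); D = 296.8 Ma → Permian (298.9–251.902).

A — Stenian; B — Carboniferous; C — Devonian; D — Permian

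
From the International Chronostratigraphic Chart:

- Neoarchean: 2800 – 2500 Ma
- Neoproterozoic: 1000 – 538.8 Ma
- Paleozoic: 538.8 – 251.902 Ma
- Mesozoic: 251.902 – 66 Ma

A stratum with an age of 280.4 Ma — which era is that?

280.4 Ma lies between 538.8 and 251.902 Ma, so it falls in the Paleozoic.

Paleozoic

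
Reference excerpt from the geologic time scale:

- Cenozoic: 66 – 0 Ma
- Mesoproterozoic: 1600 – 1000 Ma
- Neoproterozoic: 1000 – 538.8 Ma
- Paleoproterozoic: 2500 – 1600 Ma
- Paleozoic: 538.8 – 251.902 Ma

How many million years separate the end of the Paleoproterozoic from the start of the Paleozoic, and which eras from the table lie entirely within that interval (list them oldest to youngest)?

End of Paleoproterozoic = 1600 Ma; start of Paleozoic = 538.8 Ma.
Gap = 1600 − 538.8 = 1061.2 Myr.
Eras wholly inside 1600–538.8 Ma: Mesoproterozoic (1600–1000), Neoproterozoic (1000–538.8).

1061.2 million years; Mesoproterozoic, Neoproterozoic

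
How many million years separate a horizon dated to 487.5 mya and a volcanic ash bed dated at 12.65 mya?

487.5 − 12.65 = 474.85 million years.

474.85 million years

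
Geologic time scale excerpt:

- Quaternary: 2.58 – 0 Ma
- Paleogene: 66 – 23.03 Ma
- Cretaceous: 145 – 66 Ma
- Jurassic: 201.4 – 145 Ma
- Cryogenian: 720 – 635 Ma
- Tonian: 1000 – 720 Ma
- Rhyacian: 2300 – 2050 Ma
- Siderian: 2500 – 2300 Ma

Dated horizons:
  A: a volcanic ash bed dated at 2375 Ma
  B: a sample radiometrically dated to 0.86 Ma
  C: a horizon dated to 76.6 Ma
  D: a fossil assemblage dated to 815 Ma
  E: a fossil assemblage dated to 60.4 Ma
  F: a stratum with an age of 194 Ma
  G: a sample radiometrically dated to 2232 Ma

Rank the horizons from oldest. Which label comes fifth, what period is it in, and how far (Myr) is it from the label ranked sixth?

C, in the Cretaceous; 16.2 million years to E

Sorted oldest-first by Ma: A (2375), G (2232), D (815), F (194), C (76.6), E (60.4), B (0.86).
The fifth oldest is C at 76.6 Ma, which lies in 145–66 Ma: the Cretaceous.
The sixth oldest is E at 60.4 Ma; separation = |76.6 − 60.4| = 16.2 Myr.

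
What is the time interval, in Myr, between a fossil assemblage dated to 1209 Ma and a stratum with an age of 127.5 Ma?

1209 − 127.5 = 1081.5 million years.

1081.5 million years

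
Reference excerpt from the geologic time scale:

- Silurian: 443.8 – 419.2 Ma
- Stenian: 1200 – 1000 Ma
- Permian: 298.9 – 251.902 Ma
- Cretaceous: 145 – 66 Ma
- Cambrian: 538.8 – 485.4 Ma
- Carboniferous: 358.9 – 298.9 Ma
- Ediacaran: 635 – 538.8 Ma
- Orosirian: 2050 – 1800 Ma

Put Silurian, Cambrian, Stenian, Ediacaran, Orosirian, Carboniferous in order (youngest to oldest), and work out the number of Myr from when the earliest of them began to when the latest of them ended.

From the excerpt: Silurian 443.8–419.2; Cambrian 538.8–485.4; Stenian 1200–1000; Ediacaran 635–538.8; Orosirian 2050–1800; Carboniferous 358.9–298.9 (Ma).
Larger Ma is earlier, so the oldest is Orosirian and the youngest is Carboniferous; youngest to oldest: Carboniferous, Silurian, Cambrian, Ediacaran, Stenian, Orosirian.
Oldest start 2050 minus youngest end 298.9 gives 1751.1 Myr overall.

Carboniferous, Silurian, Cambrian, Ediacaran, Stenian, Orosirian; total span 1751.1 Myr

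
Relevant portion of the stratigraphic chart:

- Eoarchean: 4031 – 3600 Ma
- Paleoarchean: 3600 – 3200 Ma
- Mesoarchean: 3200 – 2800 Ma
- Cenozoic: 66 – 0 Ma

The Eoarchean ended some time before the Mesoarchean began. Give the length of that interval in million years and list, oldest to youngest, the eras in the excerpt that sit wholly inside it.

The Eoarchean closes at 3600 Ma and the Mesoarchean opens at 3200 Ma, so the interval is 3600 − 3200 = 400 Myr.
An era fits inside if it starts at or after 3600 Ma and ends at or before 3200 Ma; oldest first that gives Paleoarchean.

400 million years; Paleoarchean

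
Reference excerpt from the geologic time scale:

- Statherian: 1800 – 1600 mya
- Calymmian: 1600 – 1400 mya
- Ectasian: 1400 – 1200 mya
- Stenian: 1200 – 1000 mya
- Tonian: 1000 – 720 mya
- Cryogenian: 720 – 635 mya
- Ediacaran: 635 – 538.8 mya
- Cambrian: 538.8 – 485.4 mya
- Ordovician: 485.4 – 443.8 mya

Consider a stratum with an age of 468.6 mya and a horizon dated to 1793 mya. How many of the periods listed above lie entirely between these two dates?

7

The older date is 1793 Ma and the younger is 468.6 Ma.
Periods with start < 1793 and end > 468.6 Ma: Calymmian (1600–1400), Ectasian (1400–1200), Stenian (1200–1000), Tonian (1000–720), Cryogenian (720–635), Ediacaran (635–538.8), Cambrian (538.8–485.4).
That is 7 complete periods.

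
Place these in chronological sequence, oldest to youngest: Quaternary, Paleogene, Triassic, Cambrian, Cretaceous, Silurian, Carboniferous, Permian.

Cambrian, then Silurian, then Carboniferous, then Permian, then Triassic, then Cretaceous, then Paleogene, then Quaternary

Era membership (oldest first within each) — Paleozoic: Cambrian, Silurian, Carboniferous, Permian; Mesozoic: Triassic, Cretaceous; Cenozoic: Paleogene, Quaternary. Paleozoic precedes Mesozoic, which precedes Cenozoic. Concatenating the groups in that era order gives oldest to youngest directly.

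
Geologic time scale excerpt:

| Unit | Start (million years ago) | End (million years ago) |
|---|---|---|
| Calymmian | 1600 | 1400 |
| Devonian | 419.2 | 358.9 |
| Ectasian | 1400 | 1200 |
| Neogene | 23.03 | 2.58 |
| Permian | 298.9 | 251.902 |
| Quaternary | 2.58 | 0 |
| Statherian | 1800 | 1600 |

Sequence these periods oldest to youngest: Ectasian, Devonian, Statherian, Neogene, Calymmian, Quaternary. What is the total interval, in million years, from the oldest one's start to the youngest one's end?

Statherian, Calymmian, Ectasian, Devonian, Neogene, Quaternary; total span 1800 Myr

Start ages (Ma): Statherian 1800, Calymmian 1600, Ectasian 1400, Devonian 419.2, Neogene 23.03, Quaternary 2.58.
Ordered oldest to youngest: Statherian, Calymmian, Ectasian, Devonian, Neogene, Quaternary.
Span = 1800 − 0 = 1800 Myr.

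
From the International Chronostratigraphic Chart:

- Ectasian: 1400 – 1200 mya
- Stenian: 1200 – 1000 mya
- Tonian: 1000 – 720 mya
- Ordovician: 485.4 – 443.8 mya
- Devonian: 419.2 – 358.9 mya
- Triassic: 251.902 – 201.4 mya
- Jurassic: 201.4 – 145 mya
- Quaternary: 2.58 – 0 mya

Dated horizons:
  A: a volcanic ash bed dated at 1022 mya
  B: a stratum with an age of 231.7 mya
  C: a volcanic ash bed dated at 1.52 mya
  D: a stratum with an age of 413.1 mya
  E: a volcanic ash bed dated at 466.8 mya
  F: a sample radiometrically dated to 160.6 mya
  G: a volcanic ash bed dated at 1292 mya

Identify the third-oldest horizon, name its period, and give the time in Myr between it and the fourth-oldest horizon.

Sorted oldest-first by Ma: G (1292), A (1022), E (466.8), D (413.1), B (231.7), F (160.6), C (1.52).
The third oldest is E at 466.8 Ma, which lies in 485.4–443.8 Ma: the Ordovician.
The fourth oldest is D at 413.1 Ma; separation = |466.8 − 413.1| = 53.7 Myr.

E, in the Ordovician; 53.7 million years to D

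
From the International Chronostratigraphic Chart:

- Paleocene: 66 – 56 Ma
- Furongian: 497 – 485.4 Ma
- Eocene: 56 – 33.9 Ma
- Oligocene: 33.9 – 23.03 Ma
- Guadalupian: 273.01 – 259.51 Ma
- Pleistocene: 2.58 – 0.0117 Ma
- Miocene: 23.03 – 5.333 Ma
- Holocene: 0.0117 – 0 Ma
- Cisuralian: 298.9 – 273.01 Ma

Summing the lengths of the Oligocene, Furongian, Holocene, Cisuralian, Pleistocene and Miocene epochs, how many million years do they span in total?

68.637 million years

Duration is start − end for each: (33.9 − 23.03) + (497 − 485.4) + (0.0117 − 0) + (298.9 − 273.01) + (2.58 − 0.0117) + (23.03 − 5.333).
That is 10.87 + 11.6 + 0.0117 + 25.89 + 2.5683 + 17.697, which totals 68.637 million years.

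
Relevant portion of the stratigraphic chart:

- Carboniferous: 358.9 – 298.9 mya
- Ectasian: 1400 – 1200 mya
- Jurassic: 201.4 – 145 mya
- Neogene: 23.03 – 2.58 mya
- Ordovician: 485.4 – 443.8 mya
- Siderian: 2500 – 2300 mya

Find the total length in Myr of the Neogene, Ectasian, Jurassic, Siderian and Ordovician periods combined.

518.45 million years

Duration is start − end for each: (23.03 − 2.58) + (1400 − 1200) + (201.4 − 145) + (2500 − 2300) + (485.4 − 443.8).
That is 20.45 + 200 + 56.4 + 200 + 41.6, which totals 518.45 million years.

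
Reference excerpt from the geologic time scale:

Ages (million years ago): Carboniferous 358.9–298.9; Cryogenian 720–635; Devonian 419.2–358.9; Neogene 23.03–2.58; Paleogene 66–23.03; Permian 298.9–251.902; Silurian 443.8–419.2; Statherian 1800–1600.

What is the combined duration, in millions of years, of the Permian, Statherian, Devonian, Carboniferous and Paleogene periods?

Duration is start − end for each: (298.9 − 251.902) + (1800 − 1600) + (419.2 − 358.9) + (358.9 − 298.9) + (66 − 23.03).
That is 46.998 + 200 + 60.3 + 60 + 42.97, which totals 410.268 million years.

410.268 million years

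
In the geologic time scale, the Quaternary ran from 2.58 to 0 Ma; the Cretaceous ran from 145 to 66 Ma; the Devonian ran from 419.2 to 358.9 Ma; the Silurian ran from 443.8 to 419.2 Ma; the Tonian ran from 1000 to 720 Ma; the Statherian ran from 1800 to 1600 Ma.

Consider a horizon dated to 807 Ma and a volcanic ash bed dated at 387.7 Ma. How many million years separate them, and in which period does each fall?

419.3 million years apart; the first in the Tonian, the second in the Devonian

Elapsed time: 807 − 387.7 = 419.3 Myr.
807 Ma lies within 1000–720 Ma: Tonian.
387.7 Ma lies within 419.2–358.9 Ma: Devonian.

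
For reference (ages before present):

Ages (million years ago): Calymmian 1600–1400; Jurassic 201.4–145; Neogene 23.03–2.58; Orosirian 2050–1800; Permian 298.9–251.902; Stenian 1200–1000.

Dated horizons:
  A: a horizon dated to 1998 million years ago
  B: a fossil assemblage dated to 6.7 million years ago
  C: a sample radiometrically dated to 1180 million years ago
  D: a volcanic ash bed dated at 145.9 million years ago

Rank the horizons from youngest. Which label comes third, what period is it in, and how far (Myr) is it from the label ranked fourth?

C, in the Stenian; 818 million years to A

Sorted youngest-first by Ma: B (6.7), D (145.9), C (1180), A (1998).
The third youngest is C at 1180 Ma, which lies in 1200–1000 Ma: the Stenian.
The fourth youngest is A at 1998 Ma; separation = |1180 − 1998| = 818 Myr.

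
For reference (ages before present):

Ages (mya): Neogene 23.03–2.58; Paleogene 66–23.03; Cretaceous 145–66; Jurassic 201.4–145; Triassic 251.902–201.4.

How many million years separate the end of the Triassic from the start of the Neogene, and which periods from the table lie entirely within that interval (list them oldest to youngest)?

End of Triassic = 201.4 Ma; start of Neogene = 23.03 Ma.
Gap = 201.4 − 23.03 = 178.37 Myr.
Periods wholly inside 201.4–23.03 Ma: Jurassic (201.4–145), Cretaceous (145–66), Paleogene (66–23.03).

178.37 million years; Jurassic, Cretaceous, Paleogene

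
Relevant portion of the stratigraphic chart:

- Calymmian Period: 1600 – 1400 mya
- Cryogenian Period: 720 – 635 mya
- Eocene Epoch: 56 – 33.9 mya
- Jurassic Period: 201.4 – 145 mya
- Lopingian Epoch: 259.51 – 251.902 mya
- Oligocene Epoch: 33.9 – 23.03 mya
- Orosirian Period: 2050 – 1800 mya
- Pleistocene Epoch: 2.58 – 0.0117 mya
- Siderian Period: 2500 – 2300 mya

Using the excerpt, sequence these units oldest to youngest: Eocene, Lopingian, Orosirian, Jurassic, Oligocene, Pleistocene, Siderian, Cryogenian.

Siderian → Orosirian → Cryogenian → Lopingian → Jurassic → Eocene → Oligocene → Pleistocene

Read off each span (Ma): Eocene 56–33.9; Lopingian 259.51–251.902; Orosirian 2050–1800; Jurassic 201.4–145; Oligocene 33.9–23.03; Pleistocene 2.58–0.0117; Siderian 2500–2300; Cryogenian 720–635.
Larger Ma is older, so oldest→youngest is Siderian, Orosirian, Cryogenian, Lopingian, Jurassic, Eocene, Oligocene, Pleistocene.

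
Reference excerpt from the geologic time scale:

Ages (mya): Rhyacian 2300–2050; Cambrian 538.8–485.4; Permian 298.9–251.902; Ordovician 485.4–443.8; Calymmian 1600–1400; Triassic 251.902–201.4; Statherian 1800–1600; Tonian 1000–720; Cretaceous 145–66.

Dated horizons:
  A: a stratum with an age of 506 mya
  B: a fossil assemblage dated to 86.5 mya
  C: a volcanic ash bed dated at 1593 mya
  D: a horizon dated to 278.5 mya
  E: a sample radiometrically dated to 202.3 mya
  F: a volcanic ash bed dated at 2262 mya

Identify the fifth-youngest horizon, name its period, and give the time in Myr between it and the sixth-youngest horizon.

Sorted youngest-first by Ma: B (86.5), E (202.3), D (278.5), A (506), C (1593), F (2262).
The fifth youngest is C at 1593 Ma, which lies in 1600–1400 Ma: the Calymmian.
The sixth youngest is F at 2262 Ma; separation = |1593 − 2262| = 669 Myr.

C, in the Calymmian; 669 million years to F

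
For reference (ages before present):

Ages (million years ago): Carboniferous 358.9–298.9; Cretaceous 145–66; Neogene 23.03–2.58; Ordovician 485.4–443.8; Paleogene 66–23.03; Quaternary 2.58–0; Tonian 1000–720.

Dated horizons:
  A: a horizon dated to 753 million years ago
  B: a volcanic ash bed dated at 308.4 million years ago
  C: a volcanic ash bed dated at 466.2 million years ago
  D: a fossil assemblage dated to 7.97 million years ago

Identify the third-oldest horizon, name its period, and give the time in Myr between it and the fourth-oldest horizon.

Sorted oldest-first by Ma: A (753), C (466.2), B (308.4), D (7.97).
The third oldest is B at 308.4 Ma, which lies in 358.9–298.9 Ma: the Carboniferous.
The fourth oldest is D at 7.97 Ma; separation = |308.4 − 7.97| = 300.43 Myr.

B, in the Carboniferous; 300.43 million years to D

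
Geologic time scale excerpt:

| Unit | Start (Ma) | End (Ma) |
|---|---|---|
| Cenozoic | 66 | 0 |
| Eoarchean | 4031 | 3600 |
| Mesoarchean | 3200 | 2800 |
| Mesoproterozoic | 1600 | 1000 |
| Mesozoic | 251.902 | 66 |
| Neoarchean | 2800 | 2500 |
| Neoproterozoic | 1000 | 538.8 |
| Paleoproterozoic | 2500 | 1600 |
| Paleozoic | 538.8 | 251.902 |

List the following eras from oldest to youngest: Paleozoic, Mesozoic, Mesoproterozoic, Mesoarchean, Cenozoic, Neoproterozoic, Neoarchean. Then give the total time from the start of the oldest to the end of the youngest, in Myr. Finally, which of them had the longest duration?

From the excerpt: Paleozoic 538.8–251.902; Mesozoic 251.902–66; Mesoproterozoic 1600–1000; Mesoarchean 3200–2800; Cenozoic 66–0; Neoproterozoic 1000–538.8; Neoarchean 2800–2500 (Ma).
Larger Ma is earlier, so the oldest is Mesoarchean and the youngest is Cenozoic; oldest to youngest: Mesoarchean, Neoarchean, Mesoproterozoic, Neoproterozoic, Paleozoic, Mesozoic, Cenozoic.
Oldest start 3200 minus youngest end 0 gives 3200 Myr overall.
Individual lengths (start − end): Cenozoic 66; Neoproterozoic 461.2; Mesoarchean 400; Mesoproterozoic 600; Neoarchean 300; Mesozoic 185.902; Paleozoic 286.898. The largest is Mesoproterozoic at 600 Myr.

Mesoarchean, Neoarchean, Mesoproterozoic, Neoproterozoic, Paleozoic, Mesozoic, Cenozoic; total span 3200 Myr; longest is Mesoproterozoic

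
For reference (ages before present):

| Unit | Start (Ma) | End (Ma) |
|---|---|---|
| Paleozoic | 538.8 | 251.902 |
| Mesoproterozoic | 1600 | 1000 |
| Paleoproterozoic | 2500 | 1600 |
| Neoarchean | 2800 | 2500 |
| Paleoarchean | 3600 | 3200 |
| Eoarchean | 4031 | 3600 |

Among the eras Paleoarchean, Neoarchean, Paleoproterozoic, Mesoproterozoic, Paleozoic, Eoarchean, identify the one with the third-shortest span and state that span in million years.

Paleoarchean, 400 million years

Start − end for each: Paleoarchean 3600 − 3200 = 400; Neoarchean 2800 − 2500 = 300; Paleoproterozoic 2500 − 1600 = 900; Mesoproterozoic 1600 − 1000 = 600; Paleozoic 538.8 − 251.902 = 286.898; Eoarchean 4031 − 3600 = 431.
Ranking these from shortest: Paleozoic < Neoarchean < Paleoarchean < Eoarchean < Mesoproterozoic < Paleoproterozoic.
Position 3 in that ranking is Paleoarchean, which lasted 400 Myr.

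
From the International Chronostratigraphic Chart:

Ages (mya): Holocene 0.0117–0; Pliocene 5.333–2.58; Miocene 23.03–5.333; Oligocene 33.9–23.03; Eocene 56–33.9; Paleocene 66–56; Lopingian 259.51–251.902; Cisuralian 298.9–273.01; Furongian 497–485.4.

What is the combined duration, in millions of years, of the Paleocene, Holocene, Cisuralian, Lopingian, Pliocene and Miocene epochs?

Duration is start − end for each: (66 − 56) + (0.0117 − 0) + (298.9 − 273.01) + (259.51 − 251.902) + (5.333 − 2.58) + (23.03 − 5.333).
That is 10 + 0.0117 + 25.89 + 7.608 + 2.753 + 17.697, which totals 63.9597 million years.

63.9597 million years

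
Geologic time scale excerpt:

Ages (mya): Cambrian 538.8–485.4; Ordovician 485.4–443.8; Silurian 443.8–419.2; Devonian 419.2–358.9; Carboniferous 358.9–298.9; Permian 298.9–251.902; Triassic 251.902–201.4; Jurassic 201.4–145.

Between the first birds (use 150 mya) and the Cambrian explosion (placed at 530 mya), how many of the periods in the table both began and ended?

The older date is 530 Ma and the younger is 150 Ma.
Periods with start < 530 and end > 150 Ma: Ordovician (485.4–443.8), Silurian (443.8–419.2), Devonian (419.2–358.9), Carboniferous (358.9–298.9), Permian (298.9–251.902), Triassic (251.902–201.4).
That is 6 complete periods.

6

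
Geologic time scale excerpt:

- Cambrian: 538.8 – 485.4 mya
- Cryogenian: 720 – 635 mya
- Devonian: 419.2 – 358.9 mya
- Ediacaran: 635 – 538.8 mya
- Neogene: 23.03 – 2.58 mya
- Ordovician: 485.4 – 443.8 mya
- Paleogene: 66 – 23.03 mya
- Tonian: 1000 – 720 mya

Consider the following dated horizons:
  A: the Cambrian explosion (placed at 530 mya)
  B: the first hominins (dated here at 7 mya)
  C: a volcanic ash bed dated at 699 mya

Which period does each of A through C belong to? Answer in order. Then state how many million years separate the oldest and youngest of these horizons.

A: 530 Ma lies in 538.8–485.4 Ma, so Cambrian.
B: 7 Ma lies in 23.03–2.58 Ma, so Neogene.
C: 699 Ma lies in 720–635 Ma, so Cryogenian.
Oldest = 699 Ma, youngest = 7 Ma → span 692 Myr.

A — Cambrian; B — Neogene; C — Cryogenian; span 692 million years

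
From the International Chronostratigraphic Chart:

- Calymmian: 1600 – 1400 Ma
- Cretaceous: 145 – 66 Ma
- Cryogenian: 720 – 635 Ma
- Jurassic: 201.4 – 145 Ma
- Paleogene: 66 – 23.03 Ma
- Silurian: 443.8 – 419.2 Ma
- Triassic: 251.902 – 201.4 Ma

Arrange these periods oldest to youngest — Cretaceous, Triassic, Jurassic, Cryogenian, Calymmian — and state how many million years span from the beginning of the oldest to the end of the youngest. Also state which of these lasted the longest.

Calymmian, Cryogenian, Triassic, Jurassic, Cretaceous; total span 1534 Myr; longest is Calymmian

From the excerpt: Cretaceous 145–66; Triassic 251.902–201.4; Jurassic 201.4–145; Cryogenian 720–635; Calymmian 1600–1400 (Ma).
Larger Ma is earlier, so the oldest is Calymmian and the youngest is Cretaceous; oldest to youngest: Calymmian, Cryogenian, Triassic, Jurassic, Cretaceous.
Oldest start 1600 minus youngest end 66 gives 1534 Myr overall.
Individual lengths (start − end): Triassic 50.502; Cretaceous 79; Jurassic 56.4; Cryogenian 85; Calymmian 200. The largest is Calymmian at 200 Myr.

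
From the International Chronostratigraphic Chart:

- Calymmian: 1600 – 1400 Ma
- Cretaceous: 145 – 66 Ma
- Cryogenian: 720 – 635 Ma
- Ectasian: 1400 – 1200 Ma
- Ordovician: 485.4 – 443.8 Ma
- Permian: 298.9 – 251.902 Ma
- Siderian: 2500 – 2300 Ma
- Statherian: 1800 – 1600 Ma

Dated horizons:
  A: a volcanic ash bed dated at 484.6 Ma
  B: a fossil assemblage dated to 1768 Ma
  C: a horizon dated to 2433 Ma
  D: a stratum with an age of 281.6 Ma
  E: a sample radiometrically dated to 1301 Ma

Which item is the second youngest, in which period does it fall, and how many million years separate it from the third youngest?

A, in the Ordovician; 816.4 million years to E

Smaller Ma means younger, so youngest first: D 281.6 < A 484.6 < E 1301 < B 1768 < C 2433.
Counting 2 along gives A (484.6 Ma); the excerpt puts that inside the Ordovician, 485.4–443.8 Ma.
Next in line is E (1301 Ma), and 1301 − 484.6 = 816.4 Myr.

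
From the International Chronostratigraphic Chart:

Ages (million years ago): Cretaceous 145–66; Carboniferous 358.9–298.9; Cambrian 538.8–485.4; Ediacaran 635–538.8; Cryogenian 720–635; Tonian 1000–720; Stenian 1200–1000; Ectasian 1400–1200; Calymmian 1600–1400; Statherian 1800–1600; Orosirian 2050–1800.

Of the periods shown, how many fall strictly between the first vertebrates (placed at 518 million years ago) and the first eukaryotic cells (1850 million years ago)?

The older date is 1850 Ma and the younger is 518 Ma.
Periods with start < 1850 and end > 518 Ma: Statherian (1800–1600), Calymmian (1600–1400), Ectasian (1400–1200), Stenian (1200–1000), Tonian (1000–720), Cryogenian (720–635), Ediacaran (635–538.8).
That is 7 complete periods.

7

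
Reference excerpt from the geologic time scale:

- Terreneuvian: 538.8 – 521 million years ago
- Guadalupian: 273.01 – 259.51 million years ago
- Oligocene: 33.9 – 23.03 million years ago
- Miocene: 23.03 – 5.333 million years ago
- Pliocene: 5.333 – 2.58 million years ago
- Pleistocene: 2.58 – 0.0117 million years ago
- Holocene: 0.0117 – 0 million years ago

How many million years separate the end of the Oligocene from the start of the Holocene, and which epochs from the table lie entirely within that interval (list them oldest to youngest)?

23.0183 million years; Miocene, Pliocene, Pleistocene

The Oligocene closes at 23.03 Ma and the Holocene opens at 0.0117 Ma, so the interval is 23.03 − 0.0117 = 23.0183 Myr.
An epoch fits inside if it starts at or after 23.03 Ma and ends at or before 0.0117 Ma; oldest first that gives Miocene, Pliocene, Pleistocene.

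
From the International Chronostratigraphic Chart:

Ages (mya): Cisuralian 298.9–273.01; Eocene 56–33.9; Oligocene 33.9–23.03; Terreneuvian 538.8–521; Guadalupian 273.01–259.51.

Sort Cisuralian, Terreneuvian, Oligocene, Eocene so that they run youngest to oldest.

Oligocene, Eocene, Cisuralian, Terreneuvian

Read off each span (Ma): Cisuralian 298.9–273.01; Terreneuvian 538.8–521; Oligocene 33.9–23.03; Eocene 56–33.9.
Larger Ma is older, so oldest→youngest is Terreneuvian, Cisuralian, Eocene, Oligocene; reverse it for youngest→oldest.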